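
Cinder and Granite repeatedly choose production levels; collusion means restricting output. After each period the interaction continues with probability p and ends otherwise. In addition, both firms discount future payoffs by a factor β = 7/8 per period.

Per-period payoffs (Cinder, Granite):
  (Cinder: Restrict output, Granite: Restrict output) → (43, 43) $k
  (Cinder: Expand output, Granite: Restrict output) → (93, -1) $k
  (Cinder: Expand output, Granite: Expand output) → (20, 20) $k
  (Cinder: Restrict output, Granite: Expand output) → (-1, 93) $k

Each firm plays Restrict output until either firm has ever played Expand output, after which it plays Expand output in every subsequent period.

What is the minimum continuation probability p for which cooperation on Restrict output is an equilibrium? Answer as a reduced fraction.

Expected continuation weight on next period's payoff is β·p = 7/8·p, which plays the role of the discount factor.
Cooperation requires 7/8·p ≥ (93−43)/(93−20) = 50/73, hence p ≥ 400/511.

400/511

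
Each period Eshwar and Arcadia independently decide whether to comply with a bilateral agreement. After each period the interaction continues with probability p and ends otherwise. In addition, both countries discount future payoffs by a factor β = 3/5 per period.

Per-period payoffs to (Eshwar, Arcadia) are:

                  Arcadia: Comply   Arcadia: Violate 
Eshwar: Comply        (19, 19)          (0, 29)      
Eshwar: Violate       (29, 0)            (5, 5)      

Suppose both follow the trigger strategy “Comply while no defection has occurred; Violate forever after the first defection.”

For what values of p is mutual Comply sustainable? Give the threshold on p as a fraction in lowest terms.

25/36

With continuation probability p and discount β, the effective per-period discount factor is βp.
Grim-trigger IC: βp ≥ (29−19)/(29−5) = 5/12.
So p ≥ (5/12)/(3/5) = 25/36.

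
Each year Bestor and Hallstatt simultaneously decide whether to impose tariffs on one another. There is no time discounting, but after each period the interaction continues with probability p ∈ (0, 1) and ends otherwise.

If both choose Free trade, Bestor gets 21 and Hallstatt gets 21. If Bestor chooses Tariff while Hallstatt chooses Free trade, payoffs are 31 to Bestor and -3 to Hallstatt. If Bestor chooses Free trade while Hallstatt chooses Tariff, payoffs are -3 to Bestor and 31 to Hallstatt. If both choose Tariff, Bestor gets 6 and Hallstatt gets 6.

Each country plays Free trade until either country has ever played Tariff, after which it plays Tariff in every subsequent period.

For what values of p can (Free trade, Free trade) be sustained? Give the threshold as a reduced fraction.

Expected cooperation value is 21 + p·21 + p²·21 + … = 21/(1−p); deviation gives 31 + p·6/(1−p).
21 ≥ 31(1−p) + 6p ⇒ 25p ≥ 10 ⇒ p ≥ 10/25 = 2/5.

2/5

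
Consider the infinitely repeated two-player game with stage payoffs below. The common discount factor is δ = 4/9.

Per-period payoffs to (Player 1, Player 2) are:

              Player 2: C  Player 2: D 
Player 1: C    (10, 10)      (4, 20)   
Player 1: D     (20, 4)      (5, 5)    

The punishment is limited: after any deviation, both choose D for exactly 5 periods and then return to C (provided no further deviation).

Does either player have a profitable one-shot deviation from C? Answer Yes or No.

Yes

A one-shot deviation gives 20 now, then 5 for 5 periods, then back to 10.
Gain from deviating: (20−10) today; loss: (10−5) in each of the next 5 periods.
No-deviation condition: (10−5)(δ+…+δ^5) ≥ 20−10, i.e. δ+…+δ^5 ≥ 2.
At δ = 4/9: δ+…+δ^5 = 0.7861 < 2.0000.
So cooperation is not sustainable.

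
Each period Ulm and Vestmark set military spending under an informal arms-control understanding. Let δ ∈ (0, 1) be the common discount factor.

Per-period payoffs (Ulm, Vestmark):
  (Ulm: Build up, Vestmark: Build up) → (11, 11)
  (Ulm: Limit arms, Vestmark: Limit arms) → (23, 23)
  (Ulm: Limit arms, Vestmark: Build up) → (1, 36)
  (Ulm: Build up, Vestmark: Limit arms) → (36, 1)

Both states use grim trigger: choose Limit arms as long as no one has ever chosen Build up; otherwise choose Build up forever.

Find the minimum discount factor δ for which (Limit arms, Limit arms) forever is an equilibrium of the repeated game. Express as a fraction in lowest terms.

13/25

23/(1−δ) ≥ 36 + 11δ/(1−δ)
23 ≥ 36 − 25δ
δ ≥ 13/25.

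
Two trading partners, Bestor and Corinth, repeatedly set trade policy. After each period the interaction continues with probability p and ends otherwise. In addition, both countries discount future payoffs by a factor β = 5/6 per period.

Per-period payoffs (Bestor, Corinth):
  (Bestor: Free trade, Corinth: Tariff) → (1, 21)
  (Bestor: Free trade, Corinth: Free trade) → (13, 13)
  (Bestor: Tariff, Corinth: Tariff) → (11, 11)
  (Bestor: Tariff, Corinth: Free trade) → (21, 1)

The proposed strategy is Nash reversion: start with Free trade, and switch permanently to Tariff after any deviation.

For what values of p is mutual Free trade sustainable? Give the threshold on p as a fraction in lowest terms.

24/25

Expected continuation weight on next period's payoff is β·p = 5/6·p, which plays the role of the discount factor.
Cooperation requires 5/6·p ≥ (21−13)/(21−11) = 4/5, hence p ≥ 24/25.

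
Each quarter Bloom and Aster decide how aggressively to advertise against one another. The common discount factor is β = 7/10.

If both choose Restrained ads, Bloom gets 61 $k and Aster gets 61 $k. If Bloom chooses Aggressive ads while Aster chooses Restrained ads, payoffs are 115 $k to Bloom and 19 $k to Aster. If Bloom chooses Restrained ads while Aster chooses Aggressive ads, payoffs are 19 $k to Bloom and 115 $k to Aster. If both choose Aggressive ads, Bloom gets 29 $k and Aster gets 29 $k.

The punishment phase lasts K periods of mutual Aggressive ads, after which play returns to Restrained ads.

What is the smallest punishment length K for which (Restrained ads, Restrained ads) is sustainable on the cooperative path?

4

Need Σ_{k=1}^{K} β^k ≥ (115−61)/(61−29) = 1.6875 at β = 7/10.
At K = 3 the sum is 1.5330 < 1.6875; at K = 4 it is 1.7731 ≥ 1.6875.
So the minimum punishment length is K = 4.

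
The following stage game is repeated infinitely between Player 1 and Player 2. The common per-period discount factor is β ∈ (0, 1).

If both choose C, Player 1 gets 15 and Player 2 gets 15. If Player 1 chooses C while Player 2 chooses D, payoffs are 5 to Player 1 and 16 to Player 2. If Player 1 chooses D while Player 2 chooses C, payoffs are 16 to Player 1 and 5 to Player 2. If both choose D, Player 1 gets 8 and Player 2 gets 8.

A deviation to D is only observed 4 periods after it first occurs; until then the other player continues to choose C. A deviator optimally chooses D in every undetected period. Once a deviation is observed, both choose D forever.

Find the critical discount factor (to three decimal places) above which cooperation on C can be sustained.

Deviating for the 4 undetected periods gains 16−15 = 1 per period over cooperation, then loses 15−8 = 7 per period forever once punishment starts.
Gain: 1(1 + β + … + β^3); loss: 7·β^4/(1−β).
No profitable deviation ⇔ 1(1−β^4) ≤ 7·β^4, i.e. β^4 ≥ 1/(1+7) = 1/8.
Hence β ≥ (1/8)^(1/4) ≈ 0.595.

0.595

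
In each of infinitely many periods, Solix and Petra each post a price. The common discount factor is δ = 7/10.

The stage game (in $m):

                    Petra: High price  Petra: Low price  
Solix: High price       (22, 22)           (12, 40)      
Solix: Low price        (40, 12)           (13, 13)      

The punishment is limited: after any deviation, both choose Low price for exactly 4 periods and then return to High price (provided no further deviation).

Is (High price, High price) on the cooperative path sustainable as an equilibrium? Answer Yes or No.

A one-shot deviation gives 40 now, then 13 for 4 periods, then back to 22.
Gain from deviating: (40−22) today; loss: (22−13) in each of the next 4 periods.
No-deviation condition: (22−13)(δ+…+δ^4) ≥ 40−22, i.e. δ+…+δ^4 ≥ 2.
At δ = 7/10: δ+…+δ^4 = 1.7731 < 2.0000.
So cooperation is not sustainable.

No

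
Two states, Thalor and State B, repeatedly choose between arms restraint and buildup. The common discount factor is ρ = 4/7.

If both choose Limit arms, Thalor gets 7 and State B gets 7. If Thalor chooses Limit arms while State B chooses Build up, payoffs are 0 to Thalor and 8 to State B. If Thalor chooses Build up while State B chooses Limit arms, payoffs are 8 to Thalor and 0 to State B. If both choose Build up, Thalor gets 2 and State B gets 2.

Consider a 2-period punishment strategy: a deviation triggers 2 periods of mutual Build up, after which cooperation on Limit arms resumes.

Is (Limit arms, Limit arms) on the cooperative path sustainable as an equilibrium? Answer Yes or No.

A one-shot deviation gives 8 now, then 2 for 2 periods, then back to 7.
Gain from deviating: (8−7) today; loss: (7−2) in each of the next 2 periods.
No-deviation condition: (7−2)(ρ+…+ρ^2) ≥ 8−7, i.e. ρ+…+ρ^2 ≥ 1/5.
At ρ = 4/7: ρ+…+ρ^2 = 0.8980 ≥ 0.2000.
So cooperation is sustainable.

Yes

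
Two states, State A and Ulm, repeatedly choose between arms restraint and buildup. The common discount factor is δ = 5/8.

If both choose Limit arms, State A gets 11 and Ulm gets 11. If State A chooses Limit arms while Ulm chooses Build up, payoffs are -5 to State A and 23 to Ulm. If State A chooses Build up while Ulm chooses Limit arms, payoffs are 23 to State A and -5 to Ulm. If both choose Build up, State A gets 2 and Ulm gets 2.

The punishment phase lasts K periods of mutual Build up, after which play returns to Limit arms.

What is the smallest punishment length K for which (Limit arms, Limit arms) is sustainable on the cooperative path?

IC: δ(1−δ^K)/(1−δ) ≥ (23−11)/(11−2) = 4/3.
With δ = 5/8: need 1 − δ^K ≥ 4/3·(1−5/8)/(5/8), i.e. δ^K ≤ 0.2000.
Since (5/8)^3 = 0.2441 and (5/8)^4 = 0.1526, the smallest such K is 4.

4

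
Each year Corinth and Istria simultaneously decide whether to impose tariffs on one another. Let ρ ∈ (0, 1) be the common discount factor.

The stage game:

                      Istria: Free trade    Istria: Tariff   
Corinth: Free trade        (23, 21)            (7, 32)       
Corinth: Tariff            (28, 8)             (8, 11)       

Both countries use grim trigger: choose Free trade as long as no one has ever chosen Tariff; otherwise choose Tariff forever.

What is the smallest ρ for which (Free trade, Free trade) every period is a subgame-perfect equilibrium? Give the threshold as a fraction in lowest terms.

For Corinth: deviation gain 28−23 = 5, per-period punishment loss 23−8 = 15. IC gives ρ ≥ 5/20 = 1/4.
For Istria: gain 11, loss 10 per period, so ρ ≥ 11/21.
The tighter constraint is Istria's, so cooperation needs ρ ≥ 11/21.

11/21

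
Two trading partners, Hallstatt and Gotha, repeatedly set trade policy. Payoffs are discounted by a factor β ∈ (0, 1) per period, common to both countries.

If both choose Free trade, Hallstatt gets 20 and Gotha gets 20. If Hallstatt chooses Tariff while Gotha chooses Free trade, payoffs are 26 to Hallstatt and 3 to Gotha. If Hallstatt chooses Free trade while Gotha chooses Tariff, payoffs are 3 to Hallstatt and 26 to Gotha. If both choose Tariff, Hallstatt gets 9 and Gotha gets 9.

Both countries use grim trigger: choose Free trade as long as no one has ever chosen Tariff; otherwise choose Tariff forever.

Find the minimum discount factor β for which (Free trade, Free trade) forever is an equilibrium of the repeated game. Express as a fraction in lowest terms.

6/17

One-period gain from deviating is 26 − 20 = 6. The loss is 20 − 9 = 11 in every subsequent period, with present value 11·β/(1−β).
Deviation is unprofitable when 11·β/(1−β) ≥ 6, i.e. β/(1−β) ≥ 6/11.
Equivalently β ≥ 6/(6+11) = 6/17.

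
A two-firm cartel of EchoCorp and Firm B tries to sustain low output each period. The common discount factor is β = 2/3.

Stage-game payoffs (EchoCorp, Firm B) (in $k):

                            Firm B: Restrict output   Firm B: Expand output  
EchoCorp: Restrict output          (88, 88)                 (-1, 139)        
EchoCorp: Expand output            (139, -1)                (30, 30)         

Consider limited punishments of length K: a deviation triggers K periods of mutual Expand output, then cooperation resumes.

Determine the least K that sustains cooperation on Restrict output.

2

Need Σ_{k=1}^{K} β^k ≥ (139−88)/(88−30) = 0.8793 at β = 2/3.
At K = 1 the sum is 0.6667 < 0.8793; at K = 2 it is 1.1111 ≥ 0.8793.
So the minimum punishment length is K = 2.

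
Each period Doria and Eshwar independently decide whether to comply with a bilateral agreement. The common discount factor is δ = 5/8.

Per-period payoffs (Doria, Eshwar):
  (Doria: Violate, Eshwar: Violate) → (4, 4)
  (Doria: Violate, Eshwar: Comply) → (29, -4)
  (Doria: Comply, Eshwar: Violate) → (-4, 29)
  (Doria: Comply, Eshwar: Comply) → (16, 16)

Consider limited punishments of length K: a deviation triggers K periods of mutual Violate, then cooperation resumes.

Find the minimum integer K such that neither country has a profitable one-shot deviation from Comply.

3

Need Σ_{k=1}^{K} δ^k ≥ (29−16)/(16−4) = 1.0833 at δ = 5/8.
At K = 2 the sum is 1.0156 < 1.0833; at K = 3 it is 1.2598 ≥ 1.0833.
So the minimum punishment length is K = 3.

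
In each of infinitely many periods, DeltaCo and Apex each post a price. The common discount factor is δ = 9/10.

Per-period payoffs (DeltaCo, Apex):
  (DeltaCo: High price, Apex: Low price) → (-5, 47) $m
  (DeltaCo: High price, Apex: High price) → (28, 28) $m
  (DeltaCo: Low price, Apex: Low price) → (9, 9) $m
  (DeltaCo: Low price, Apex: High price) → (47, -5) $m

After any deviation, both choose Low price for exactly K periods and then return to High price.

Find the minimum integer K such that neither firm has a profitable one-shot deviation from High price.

No profitable deviation requires (28−9)(δ+…+δ^K) ≥ 47−28, i.e. δ+…+δ^K ≥ 1 ≈ 1.0000.
With δ = 9/10, the partial sums are K=1: 0.9000, K=2: 1.7100.
K = 2 is the first length at which the sum reaches 1.0000.

2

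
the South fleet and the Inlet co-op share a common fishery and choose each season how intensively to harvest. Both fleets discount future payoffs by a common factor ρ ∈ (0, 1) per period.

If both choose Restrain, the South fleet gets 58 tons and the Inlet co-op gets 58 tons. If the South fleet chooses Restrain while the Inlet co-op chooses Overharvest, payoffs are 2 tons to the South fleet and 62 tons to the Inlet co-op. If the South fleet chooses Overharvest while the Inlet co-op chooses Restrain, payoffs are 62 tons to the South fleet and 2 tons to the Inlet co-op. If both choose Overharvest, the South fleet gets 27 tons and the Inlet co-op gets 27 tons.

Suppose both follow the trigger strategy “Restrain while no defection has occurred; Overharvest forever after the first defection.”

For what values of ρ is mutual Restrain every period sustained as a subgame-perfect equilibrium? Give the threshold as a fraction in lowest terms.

Cooperation forever yields 58 each period: 58/(1−ρ).
Deviating yields 62 once, then 27 forever: 62 + 27ρ/(1−ρ).
No profitable deviation requires 58/(1−ρ) ≥ 62 + 27ρ/(1−ρ).
Multiplying by (1−ρ): 58 ≥ 62(1−ρ) + 27ρ = 62 − 35ρ.
So 35ρ ≥ 4, i.e. ρ ≥ 4/35.

4/35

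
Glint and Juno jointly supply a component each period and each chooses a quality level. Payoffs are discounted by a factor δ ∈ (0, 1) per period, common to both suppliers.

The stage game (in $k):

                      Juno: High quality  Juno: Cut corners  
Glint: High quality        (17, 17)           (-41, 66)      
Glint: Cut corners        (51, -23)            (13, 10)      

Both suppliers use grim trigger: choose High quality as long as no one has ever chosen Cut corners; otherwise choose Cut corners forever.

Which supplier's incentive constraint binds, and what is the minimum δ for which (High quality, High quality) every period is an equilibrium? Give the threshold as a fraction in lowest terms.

Glint's threshold: (51−17)/(51−13) = 17/19.
Juno's threshold: (66−17)/(66−10) = 7/8.
17/19 > 7/8, so Glint binds and δ* = 17/19.

Glint; δ ≥ 17/19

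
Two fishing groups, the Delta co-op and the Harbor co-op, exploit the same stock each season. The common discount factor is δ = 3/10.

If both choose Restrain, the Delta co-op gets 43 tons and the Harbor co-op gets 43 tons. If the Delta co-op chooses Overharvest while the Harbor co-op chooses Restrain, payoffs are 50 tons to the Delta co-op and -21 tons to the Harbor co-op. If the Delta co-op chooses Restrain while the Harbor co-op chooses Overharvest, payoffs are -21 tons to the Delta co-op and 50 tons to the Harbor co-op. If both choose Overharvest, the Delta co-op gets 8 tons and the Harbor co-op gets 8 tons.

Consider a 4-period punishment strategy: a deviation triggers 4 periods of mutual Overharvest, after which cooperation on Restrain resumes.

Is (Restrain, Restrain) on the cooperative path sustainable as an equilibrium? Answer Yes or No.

IC: δ+…+δ^4 ≥ (50−43)/(43−8) = 1/5.
At δ = 3/10: partial sum = 0.4251 ≥ 0.2000. Cooperation sustainable.

Yes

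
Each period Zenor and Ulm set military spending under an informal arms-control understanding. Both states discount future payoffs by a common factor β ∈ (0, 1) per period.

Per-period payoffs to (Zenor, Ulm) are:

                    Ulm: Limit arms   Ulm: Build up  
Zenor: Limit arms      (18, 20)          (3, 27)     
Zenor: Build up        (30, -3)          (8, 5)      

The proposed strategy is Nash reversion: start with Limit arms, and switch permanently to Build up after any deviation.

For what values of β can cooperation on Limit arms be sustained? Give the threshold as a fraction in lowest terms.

Zenor: cooperation gives 18 each period; deviation gives 30 once then 8 forever.
  18/(1−β) ≥ 30 + 8β/(1−β) ⇒ β ≥ 12/22 = 6/11.
Ulm: cooperation gives 20 each period; deviation gives 27 once then 5 forever.
  β ≥ 7/22.
Both must hold, so the binding constraint is Zenor's: β ≥ 6/11.

6/11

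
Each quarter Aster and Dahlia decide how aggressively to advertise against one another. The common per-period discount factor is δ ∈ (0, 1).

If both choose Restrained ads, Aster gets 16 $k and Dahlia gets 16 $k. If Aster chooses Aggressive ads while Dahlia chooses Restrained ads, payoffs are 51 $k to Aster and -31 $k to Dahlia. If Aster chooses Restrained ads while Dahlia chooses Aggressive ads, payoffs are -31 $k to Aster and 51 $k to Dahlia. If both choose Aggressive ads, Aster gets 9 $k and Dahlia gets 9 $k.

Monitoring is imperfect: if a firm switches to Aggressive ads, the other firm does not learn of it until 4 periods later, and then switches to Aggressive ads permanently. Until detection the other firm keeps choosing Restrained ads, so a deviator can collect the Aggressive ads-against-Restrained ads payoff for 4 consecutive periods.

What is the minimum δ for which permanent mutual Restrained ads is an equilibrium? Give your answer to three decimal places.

0.955

A deviator earns 51 for 4 periods, then 9 forever; cooperating earns 16 forever. Multiplying the IC by (1−δ):
16 ≥ 51(1−δ^4) + 9δ^4, so 42·δ^4 ≥ 35 and δ^4 ≥ 5/6.
δ ≥ (5/6)^(1/4) ≈ 0.955.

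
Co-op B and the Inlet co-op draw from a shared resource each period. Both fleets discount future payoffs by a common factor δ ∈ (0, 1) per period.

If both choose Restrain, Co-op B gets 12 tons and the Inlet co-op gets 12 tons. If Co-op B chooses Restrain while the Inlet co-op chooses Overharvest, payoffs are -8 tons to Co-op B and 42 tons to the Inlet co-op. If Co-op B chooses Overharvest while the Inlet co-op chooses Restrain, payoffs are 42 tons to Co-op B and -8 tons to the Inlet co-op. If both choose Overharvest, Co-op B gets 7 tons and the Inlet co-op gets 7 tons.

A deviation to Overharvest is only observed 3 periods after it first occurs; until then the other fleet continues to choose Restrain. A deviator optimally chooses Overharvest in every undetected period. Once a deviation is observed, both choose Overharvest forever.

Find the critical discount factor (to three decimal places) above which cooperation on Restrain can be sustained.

0.950

A deviator earns 42 for 3 periods, then 7 forever; cooperating earns 12 forever. Multiplying the IC by (1−δ):
12 ≥ 42(1−δ^3) + 7δ^3, so 35·δ^3 ≥ 30 and δ^3 ≥ 6/7.
δ ≥ (6/7)^(1/3) ≈ 0.950.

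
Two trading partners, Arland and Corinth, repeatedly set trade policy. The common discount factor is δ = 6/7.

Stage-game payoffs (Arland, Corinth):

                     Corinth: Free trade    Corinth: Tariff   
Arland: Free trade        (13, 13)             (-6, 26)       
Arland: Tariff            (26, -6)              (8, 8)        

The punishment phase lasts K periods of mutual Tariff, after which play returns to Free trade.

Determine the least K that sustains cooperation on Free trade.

4

IC: δ(1−δ^K)/(1−δ) ≥ (26−13)/(13−8) = 13/5.
With δ = 6/7: need 1 − δ^K ≥ 13/5·(1−6/7)/(6/7), i.e. δ^K ≤ 0.5667.
Since (6/7)^3 = 0.6297 and (6/7)^4 = 0.5398, the smallest such K is 4.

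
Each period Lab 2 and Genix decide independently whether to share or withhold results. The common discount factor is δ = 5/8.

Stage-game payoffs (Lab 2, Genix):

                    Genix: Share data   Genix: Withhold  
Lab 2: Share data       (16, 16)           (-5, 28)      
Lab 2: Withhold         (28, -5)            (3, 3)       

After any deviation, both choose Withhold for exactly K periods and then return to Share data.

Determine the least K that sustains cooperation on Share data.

Need Σ_{k=1}^{K} δ^k ≥ (28−16)/(16−3) = 0.9231 at δ = 5/8.
At K = 1 the sum is 0.6250 < 0.9231; at K = 2 it is 1.0156 ≥ 0.9231.
So the minimum punishment length is K = 2.

2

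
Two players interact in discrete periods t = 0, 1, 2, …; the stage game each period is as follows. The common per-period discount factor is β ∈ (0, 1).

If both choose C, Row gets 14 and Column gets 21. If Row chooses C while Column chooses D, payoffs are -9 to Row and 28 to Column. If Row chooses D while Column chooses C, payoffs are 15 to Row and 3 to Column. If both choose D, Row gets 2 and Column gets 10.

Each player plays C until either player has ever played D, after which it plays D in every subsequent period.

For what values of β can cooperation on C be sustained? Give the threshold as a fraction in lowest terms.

Row's threshold: (15−14)/(15−2) = 1/13.
Column's threshold: (28−21)/(28−10) = 7/18.
1/13 < 7/18, so Column binds and β* = 7/18.

7/18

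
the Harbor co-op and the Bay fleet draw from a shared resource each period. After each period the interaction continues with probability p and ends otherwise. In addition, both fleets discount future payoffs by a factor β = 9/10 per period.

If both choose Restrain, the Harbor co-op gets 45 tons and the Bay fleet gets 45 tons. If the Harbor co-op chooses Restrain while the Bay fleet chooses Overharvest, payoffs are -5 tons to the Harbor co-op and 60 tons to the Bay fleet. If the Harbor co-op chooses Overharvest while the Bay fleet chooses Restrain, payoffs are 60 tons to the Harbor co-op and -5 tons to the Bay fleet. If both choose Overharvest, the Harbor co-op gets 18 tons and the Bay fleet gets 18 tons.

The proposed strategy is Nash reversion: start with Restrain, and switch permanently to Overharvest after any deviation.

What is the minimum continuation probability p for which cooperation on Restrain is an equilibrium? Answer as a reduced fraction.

With continuation probability p and discount β, the effective per-period discount factor is βp.
Grim-trigger IC: βp ≥ (60−45)/(60−18) = 5/14.
So p ≥ (5/14)/(9/10) = 25/63.

25/63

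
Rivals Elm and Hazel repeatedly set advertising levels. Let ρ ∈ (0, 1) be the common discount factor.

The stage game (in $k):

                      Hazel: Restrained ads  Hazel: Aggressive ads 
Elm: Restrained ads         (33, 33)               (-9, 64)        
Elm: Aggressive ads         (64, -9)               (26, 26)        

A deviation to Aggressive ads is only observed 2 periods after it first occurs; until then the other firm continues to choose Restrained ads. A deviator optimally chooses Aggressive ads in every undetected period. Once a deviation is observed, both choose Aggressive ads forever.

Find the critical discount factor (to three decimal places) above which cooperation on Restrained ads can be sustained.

Deviating for the 2 undetected periods gains 64−33 = 31 per period over cooperation, then loses 33−26 = 7 per period forever once punishment starts.
Gain: 31(1 + ρ + … + ρ^1); loss: 7·ρ^2/(1−ρ).
No profitable deviation ⇔ 31(1−ρ^2) ≤ 7·ρ^2, i.e. ρ^2 ≥ 31/(31+7) = 31/38.
Hence ρ ≥ (31/38)^(1/2) ≈ 0.903.

0.903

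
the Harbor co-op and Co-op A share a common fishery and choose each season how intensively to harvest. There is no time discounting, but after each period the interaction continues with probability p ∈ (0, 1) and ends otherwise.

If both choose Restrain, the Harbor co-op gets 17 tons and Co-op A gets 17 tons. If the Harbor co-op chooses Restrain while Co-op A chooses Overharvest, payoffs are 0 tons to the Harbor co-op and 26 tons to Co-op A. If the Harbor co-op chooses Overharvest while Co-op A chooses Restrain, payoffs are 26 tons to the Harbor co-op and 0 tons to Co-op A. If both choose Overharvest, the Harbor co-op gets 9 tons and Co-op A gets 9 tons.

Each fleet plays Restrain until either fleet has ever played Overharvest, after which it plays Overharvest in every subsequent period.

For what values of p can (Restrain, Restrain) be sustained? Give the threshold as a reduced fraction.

Expected cooperation value is 17 + p·17 + p²·17 + … = 17/(1−p); deviation gives 26 + p·9/(1−p).
17 ≥ 26(1−p) + 9p ⇒ 17p ≥ 9 ⇒ p ≥ 9/17.

9/17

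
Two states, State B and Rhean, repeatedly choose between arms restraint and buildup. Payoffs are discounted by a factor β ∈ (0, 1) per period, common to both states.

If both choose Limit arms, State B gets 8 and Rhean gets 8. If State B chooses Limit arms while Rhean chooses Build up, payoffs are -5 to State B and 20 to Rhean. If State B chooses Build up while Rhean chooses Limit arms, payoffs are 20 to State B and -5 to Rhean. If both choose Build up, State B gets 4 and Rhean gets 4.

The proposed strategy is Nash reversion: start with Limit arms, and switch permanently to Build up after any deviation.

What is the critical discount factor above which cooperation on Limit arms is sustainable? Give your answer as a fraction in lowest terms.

Cooperation forever yields 8 each period: 8/(1−β).
Deviating yields 20 once, then 4 forever: 20 + 4β/(1−β).
No profitable deviation requires 8/(1−β) ≥ 20 + 4β/(1−β).
Multiplying by (1−β): 8 ≥ 20(1−β) + 4β = 20 − 16β.
So 16β ≥ 12, i.e. β ≥ 12/16 = 3/4.

3/4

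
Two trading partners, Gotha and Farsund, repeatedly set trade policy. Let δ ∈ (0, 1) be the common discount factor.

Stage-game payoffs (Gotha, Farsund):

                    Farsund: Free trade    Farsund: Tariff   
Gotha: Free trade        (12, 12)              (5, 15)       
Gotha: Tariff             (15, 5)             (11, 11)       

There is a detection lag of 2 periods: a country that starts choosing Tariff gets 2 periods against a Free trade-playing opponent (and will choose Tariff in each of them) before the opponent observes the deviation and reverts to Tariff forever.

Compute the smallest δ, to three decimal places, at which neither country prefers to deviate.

0.866

The best deviation is to choose Tariff for all 2 undetected periods, earning 15 each, then 11 forever once detected.
Deviation value: 15(1−δ^2)/(1−δ) + 11δ^2/(1−δ); cooperation value: 12/(1−δ).
IC: 12 ≥ 15(1−δ^2) + 11δ^2 = 15 − 4δ^2.
So δ^2 ≥ 3/4, giving δ ≥ (3/4)^(1/2) ≈ 0.866.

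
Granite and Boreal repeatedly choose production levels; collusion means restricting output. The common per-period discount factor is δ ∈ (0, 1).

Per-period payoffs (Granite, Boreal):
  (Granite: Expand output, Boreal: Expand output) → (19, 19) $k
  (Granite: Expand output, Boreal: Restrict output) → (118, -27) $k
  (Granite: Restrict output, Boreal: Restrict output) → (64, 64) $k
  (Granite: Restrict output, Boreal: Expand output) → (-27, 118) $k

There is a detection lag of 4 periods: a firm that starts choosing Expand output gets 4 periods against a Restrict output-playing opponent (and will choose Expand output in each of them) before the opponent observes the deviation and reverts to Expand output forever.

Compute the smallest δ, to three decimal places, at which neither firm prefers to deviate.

Deviating for the 4 undetected periods gains 118−64 = 54 per period over cooperation, then loses 64−19 = 45 per period forever once punishment starts.
Gain: 54(1 + δ + … + δ^3); loss: 45·δ^4/(1−δ).
No profitable deviation ⇔ 54(1−δ^4) ≤ 45·δ^4, i.e. δ^4 ≥ 54/(54+45) = 6/11.
Hence δ ≥ (6/11)^(1/4) ≈ 0.859.

0.859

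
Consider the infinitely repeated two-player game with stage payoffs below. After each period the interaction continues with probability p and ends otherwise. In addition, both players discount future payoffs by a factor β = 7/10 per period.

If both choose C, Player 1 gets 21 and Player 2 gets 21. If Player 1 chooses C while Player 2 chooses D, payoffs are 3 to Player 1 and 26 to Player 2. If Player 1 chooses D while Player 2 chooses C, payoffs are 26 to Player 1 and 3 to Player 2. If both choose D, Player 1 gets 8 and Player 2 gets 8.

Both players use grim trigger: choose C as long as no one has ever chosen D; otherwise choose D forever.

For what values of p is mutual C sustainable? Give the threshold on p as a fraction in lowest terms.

25/63

With continuation probability p and discount β, the effective per-period discount factor is βp.
Grim-trigger IC: βp ≥ (26−21)/(26−8) = 5/18.
So p ≥ (5/18)/(7/10) = 25/63.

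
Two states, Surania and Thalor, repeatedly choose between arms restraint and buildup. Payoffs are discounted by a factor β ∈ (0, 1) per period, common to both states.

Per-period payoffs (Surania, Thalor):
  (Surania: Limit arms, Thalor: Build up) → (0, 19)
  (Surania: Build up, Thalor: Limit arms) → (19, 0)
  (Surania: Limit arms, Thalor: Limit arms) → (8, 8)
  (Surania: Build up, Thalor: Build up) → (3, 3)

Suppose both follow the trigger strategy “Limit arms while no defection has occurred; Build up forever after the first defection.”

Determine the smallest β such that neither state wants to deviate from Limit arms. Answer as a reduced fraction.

11/16

One-period gain from deviating is 19 − 8 = 11. The loss is 8 − 3 = 5 in every subsequent period, with present value 5·β/(1−β).
Deviation is unprofitable when 5·β/(1−β) ≥ 11, i.e. β/(1−β) ≥ 11/5.
Equivalently β ≥ 11/(11+5) = 11/16.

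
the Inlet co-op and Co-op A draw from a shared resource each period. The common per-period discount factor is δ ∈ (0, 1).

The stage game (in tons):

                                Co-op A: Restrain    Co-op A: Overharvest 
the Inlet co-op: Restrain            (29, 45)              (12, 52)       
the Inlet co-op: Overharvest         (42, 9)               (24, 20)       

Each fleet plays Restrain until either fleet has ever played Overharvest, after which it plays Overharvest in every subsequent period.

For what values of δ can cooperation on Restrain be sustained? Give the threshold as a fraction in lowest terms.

13/18

the Inlet co-op: cooperation gives 29 each period; deviation gives 42 once then 24 forever.
  29/(1−δ) ≥ 42 + 24δ/(1−δ) ⇒ δ ≥ 13/18.
Co-op A: cooperation gives 45 each period; deviation gives 52 once then 20 forever.
  δ ≥ 7/32.
Both must hold, so the binding constraint is the Inlet co-op's: δ ≥ 13/18.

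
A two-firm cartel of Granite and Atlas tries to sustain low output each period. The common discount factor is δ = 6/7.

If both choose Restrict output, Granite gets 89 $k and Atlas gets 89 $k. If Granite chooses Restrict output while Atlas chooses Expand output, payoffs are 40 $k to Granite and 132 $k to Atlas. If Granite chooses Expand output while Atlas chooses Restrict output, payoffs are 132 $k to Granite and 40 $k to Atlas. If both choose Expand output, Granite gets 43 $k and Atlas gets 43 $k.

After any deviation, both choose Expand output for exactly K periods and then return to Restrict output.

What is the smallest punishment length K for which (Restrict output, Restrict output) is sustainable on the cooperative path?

No profitable deviation requires (89−43)(δ+…+δ^K) ≥ 132−89, i.e. δ+…+δ^K ≥ 43/46 ≈ 0.9348.
With δ = 6/7, the partial sums are K=1: 0.8571, K=2: 1.5918.
K = 2 is the first length at which the sum reaches 0.9348.

2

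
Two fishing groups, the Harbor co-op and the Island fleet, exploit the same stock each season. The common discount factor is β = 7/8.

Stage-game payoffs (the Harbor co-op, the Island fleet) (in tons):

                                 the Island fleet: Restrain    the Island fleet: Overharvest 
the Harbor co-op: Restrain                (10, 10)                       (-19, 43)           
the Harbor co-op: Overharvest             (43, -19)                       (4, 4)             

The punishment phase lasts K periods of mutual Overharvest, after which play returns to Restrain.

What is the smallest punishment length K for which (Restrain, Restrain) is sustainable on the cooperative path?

12

Need Σ_{k=1}^{K} β^k ≥ (43−10)/(10−4) = 5.5000 at β = 7/8.
At K = 11 the sum is 5.3887 < 5.5000; at K = 12 it is 5.5901 ≥ 5.5000.
So the minimum punishment length is K = 12.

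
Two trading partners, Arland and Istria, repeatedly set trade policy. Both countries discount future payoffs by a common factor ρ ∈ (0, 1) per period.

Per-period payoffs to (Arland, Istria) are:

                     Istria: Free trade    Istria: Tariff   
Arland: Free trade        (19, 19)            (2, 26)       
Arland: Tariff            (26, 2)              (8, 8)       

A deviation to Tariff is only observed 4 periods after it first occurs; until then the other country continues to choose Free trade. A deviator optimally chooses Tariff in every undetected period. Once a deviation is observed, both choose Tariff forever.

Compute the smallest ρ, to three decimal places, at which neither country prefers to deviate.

0.790

The best deviation is to choose Tariff for all 4 undetected periods, earning 26 each, then 8 forever once detected.
Deviation value: 26(1−ρ^4)/(1−ρ) + 8ρ^4/(1−ρ); cooperation value: 19/(1−ρ).
IC: 19 ≥ 26(1−ρ^4) + 8ρ^4 = 26 − 18ρ^4.
So ρ^4 ≥ 7/18, giving ρ ≥ (7/18)^(1/4) ≈ 0.790.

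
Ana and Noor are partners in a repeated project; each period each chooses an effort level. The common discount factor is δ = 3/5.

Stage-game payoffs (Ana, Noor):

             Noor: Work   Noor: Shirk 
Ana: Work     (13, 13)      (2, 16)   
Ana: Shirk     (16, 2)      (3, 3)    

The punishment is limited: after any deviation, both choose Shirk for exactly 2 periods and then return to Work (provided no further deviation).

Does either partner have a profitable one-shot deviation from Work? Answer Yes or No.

Comparing payoff streams over the 3 periods until play realigns: cooperate → 13(1+δ+…+δ^2); deviate → 16 + 3(δ+…+δ^2).
Cooperation is sustained iff (13−3)(δ+…+δ^2) ≥ 16−13.
δ+…+δ^2 = 3/5·(1−(3/5)^2)/(1−3/5) = 0.9600, and (16−13)/(13−3) = 0.3000.
0.9600 ≥ 0.3000, so cooperation is sustainable.

No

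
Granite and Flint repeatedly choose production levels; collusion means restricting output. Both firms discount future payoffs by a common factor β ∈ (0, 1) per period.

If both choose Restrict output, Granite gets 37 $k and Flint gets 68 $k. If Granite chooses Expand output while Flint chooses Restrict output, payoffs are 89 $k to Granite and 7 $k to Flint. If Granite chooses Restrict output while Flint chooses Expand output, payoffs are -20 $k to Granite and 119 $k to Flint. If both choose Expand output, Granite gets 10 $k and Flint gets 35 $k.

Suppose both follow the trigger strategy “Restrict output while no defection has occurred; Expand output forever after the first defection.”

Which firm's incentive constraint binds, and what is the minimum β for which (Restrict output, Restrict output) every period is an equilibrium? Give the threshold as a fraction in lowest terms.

Granite; β ≥ 52/79

For Granite: deviation gain 89−37 = 52, per-period punishment loss 37−10 = 27. IC gives β ≥ 52/79.
For Flint: gain 51, loss 33 per period, so β ≥ 51/84 = 17/28.
The tighter constraint is Granite's, so cooperation needs β ≥ 52/79.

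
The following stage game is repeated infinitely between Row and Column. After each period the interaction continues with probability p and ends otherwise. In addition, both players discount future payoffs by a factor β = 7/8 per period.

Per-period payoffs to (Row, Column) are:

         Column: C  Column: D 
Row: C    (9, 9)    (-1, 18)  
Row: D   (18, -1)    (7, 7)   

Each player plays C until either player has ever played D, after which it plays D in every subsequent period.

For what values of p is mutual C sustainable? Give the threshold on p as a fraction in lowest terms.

72/77

Expected continuation weight on next period's payoff is β·p = 7/8·p, which plays the role of the discount factor.
Cooperation requires 7/8·p ≥ (18−9)/(18−7) = 9/11, hence p ≥ 72/77.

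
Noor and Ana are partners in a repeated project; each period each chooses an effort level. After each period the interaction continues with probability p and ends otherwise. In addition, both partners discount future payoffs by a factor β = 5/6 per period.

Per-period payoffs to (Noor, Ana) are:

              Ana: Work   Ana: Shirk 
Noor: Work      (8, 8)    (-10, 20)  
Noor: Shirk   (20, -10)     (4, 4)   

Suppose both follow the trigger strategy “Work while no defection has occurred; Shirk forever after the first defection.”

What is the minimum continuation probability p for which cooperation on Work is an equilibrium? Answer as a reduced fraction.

9/10

Expected continuation weight on next period's payoff is β·p = 5/6·p, which plays the role of the discount factor.
Cooperation requires 5/6·p ≥ (20−8)/(20−4) = 3/4, hence p ≥ 9/10.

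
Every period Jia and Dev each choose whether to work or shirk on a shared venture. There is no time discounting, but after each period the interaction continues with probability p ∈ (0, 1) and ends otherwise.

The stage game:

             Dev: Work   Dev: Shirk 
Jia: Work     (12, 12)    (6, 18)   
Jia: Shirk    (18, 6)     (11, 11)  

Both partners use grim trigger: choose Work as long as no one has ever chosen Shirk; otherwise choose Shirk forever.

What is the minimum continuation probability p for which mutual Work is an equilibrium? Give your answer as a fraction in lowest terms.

6/7

Expected cooperation value is 12 + p·12 + p²·12 + … = 12/(1−p); deviation gives 18 + p·11/(1−p).
12 ≥ 18(1−p) + 11p ⇒ 7p ≥ 6 ⇒ p ≥ 6/7.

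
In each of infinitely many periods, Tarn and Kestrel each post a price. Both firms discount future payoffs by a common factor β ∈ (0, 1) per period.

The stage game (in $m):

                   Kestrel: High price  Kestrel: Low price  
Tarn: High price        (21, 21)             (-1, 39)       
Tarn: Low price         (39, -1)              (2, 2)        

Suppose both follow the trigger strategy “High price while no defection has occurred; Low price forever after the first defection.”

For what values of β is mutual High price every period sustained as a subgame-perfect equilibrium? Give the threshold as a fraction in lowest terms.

18/37

21/(1−β) ≥ 39 + 2β/(1−β)
21 ≥ 39 − 37β
β ≥ 18/37.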